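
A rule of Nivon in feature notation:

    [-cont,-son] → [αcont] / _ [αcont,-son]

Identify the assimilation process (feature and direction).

regressive manner assimilation

The shared variable α links the value of [cont] on the target to that of the neighbouring obstruent. [cont] distinguishes stops from fricatives — a manner-of-articulation feature — so this is manner assimilation.
Since the environment is written after the underscore, the trigger follows the target; the direction is regressive.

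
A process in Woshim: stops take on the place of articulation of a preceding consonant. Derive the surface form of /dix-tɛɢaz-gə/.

[dixkɛɢazdə]

/t/ is a voiceless alveolar stop. The preceding trigger /x/ is velar, so /t/ must become velar as well.
A voiceless velar stop is [k], so the surface segment is [k].
At the second juncture, /g/ likewise becomes [d] adjacent to /z/.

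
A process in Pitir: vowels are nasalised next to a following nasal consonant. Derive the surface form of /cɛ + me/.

[cɛ̃me]

/ɛ/ sits next to the nasal /m/ and is therefore nasalised to [ɛ̃].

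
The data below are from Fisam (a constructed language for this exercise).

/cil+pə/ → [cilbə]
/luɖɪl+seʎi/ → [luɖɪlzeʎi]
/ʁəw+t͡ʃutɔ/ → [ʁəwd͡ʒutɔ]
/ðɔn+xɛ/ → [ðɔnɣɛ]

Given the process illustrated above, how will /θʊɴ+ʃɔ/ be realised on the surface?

[θʊɴʒɔ]

The data show progressive voicing assimilation: /p/ → [b] after /l/; /s/ → [z] after /l/; /t͡ʃ/ → [d͡ʒ] after /w/; /x/ → [ɣ] after /n/. In each pair only voicing changes, matching the preceding consonant, while place and manner stay constant.
/ʃ/ is a voiceless postalveolar fricative. The preceding trigger /ɴ/ is voiced, so /ʃ/ must become voiced as well.
Changing only its voicing to voiced gives [ʒ] — the voiced postalveolar fricative.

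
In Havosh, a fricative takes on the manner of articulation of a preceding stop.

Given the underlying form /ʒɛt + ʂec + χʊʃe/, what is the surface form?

[ʒɛtʈecqʊʃe]

/ʂ/ is a voiceless retroflex fricative. The preceding trigger /t/ is a stop, so /ʂ/ must become a stop as well.
A voiceless retroflex stop is [ʈ], so the surface segment is [ʈ].
The same rule applies at the second boundary: /χ/ → [q] next to /c/.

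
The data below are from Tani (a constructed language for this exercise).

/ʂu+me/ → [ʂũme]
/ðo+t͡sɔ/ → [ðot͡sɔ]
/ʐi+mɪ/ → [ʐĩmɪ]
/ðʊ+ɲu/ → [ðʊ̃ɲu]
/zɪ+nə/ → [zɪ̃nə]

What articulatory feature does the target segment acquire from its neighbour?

nasality

The vowel /u/ surfaces as nasalised [ũ] next to the following nasal /m/ — it has acquired the [+nasal] feature of its neighbour.
Likewise in the remaining data: /i/ → [ĩ] before /m/; /ʊ/ → [ʊ̃] before /ɲ/; /ɪ/ → [ɪ̃] before /n/ — each time a vowel is nasalised next to a following nasal.
No change occurs in [ðot͡sɔ] because the vowel at the boundary is adjacent to an oral consonant, not a nasal (/o/ next to /t͡s/).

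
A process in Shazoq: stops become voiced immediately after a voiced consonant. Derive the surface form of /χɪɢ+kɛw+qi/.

[χɪɢgɛwɢi]

The rule targets /k/ (voiceless velar stop), which sits after the trigger /ɢ/ (voiced).
Changing only its voicing to voiced gives [g] — the voiced velar stop.
At the second juncture, /q/ likewise becomes [ɢ] adjacent to /w/.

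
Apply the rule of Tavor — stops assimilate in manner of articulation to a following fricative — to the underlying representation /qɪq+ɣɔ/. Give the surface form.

/q/ is a voiceless uvular stop. The following trigger /ɣ/ is a fricative, so /q/ must become a fricative as well.
The voiceless uvular fricative is [χ], so /q/ → [χ].

[qɪχɣɔ]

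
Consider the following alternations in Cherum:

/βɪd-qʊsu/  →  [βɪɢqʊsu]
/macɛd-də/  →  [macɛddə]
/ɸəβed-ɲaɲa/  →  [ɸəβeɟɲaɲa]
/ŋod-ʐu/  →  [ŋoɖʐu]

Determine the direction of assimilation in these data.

regressive

Underlying /d/ is realised as [ɢ] next to /q/; /q/ itself does not change.
/d/ is alveolar while /q/ is uvular; the output [ɢ] is uvular, matching the trigger — so the feature that spreads is place.
The same holds elsewhere in the data: /d/ → [ɟ] before /ɲ/ (alveolar → palatal, matching palatal); /d/ → [ɖ] before /ʐ/ (alveolar → retroflex, matching retroflex) — only place changes, and always toward the following segment.
No alternation appears in [macɛddə]: there the adjacent consonants already agree in place (/d/ and /d/ are both alveolar), so this form is consistent with the same rule.
The trigger is the following segment, so the direction is regressive (anticipatory).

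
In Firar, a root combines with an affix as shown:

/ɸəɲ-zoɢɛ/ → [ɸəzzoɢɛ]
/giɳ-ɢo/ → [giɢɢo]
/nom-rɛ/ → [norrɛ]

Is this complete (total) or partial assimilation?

Comparing underlying and surface forms, /ɲ/ → [z] is the alternation; the neighbouring /z/ is constant.
The output [z] is identical to the trigger /z/ — every feature (place, manner, voicing) has been copied — so this is total assimilation.
The remaining alternations confirm this: /ɳ/ → [ɢ] before /ɢ/; /m/ → [r] before /r/ — in each case the output is a copy of the following consonant.

total assimilation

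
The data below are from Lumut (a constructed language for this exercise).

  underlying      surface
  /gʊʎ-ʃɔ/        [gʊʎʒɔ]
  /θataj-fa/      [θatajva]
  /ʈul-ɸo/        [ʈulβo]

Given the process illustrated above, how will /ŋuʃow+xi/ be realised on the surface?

The data show progressive voicing assimilation: /ʃ/ → [ʒ] after /ʎ/; /f/ → [v] after /j/; /ɸ/ → [β] after /l/. In each pair only voicing changes, matching the preceding consonant, while place and manner stay constant.
The rule targets /x/ (voiceless velar fricative), which sits after the trigger /w/ (voiced).
A voiced velar fricative is [ɣ], so the surface segment is [ɣ].

[ŋuʃowɣi]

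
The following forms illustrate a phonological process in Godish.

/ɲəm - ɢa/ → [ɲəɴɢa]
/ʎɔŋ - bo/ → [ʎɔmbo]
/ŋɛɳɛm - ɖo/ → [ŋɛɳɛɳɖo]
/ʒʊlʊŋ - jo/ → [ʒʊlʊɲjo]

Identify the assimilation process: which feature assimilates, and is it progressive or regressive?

regressive place assimilation

Underlying /m/ is realised as [ɴ] next to /ɢ/; /ɢ/ itself does not change.
The change bilabial → uvular matches the place of the following /ɢ/, identifying this as place assimilation.
Manner and voice are unchanged, so the assimilation is partial, not total.
The other alternating forms pattern the same way: /ŋ/ → [m] before /b/ (velar → bilabial, matching bilabial); /m/ → [ɳ] before /ɖ/ (bilabial → retroflex, matching retroflex); /ŋ/ → [ɲ] before /j/ (velar → palatal, matching palatal) — only place changes, and always toward the following segment.
The trigger is the following segment, so the direction is regressive (anticipatory).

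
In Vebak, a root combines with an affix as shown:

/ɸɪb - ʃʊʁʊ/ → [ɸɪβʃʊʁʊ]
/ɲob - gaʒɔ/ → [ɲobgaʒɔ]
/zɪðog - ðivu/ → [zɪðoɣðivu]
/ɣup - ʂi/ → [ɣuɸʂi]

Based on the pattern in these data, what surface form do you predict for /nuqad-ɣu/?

[nuqazɣu]

The data show regressive manner assimilation: /b/ → [β] before /ʃ/; /g/ → [ɣ] before /ð/; /p/ → [ɸ] before /ʂ/. In each pair only manner changes, matching the following consonant, while place and voice stay constant.
Nothing changes in [ɲobgaʒɔ]: there the adjacent consonants already agree in manner (/b/ and /g/ are both stops), so this form is consistent with the same rule.
/d/ is a voiced alveolar stop. The following trigger /ɣ/ is a fricative, so /d/ must become a fricative as well.
The voiced alveolar fricative is [z], so /d/ → [z].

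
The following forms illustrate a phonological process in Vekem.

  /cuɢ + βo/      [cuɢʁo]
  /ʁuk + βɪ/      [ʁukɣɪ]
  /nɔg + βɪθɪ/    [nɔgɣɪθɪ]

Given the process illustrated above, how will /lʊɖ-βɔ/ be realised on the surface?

[lʊɖʐɔ]

The data show progressive place assimilation: /β/ → [ʁ] after /ɢ/; /β/ → [ɣ] after /k/; /β/ → [ɣ] after /g/. In each pair only place changes, matching the preceding consonant, while manner and voice stay constant.
/β/ is a voiced bilabial fricative. The preceding trigger /ɖ/ is retroflex, so /β/ must become retroflex as well.
Changing only its place to retroflex gives [ʐ] — the voiced retroflex fricative.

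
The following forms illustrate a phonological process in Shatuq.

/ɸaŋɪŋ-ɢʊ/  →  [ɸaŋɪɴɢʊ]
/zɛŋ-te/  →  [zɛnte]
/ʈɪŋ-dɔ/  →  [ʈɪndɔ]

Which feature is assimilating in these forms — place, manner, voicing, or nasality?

The segment that alternates is /ŋ/, which surfaces as [ɴ] when adjacent to /ɢ/.
/ŋ/ is velar while /ɢ/ is uvular; the output [ɴ] is uvular, matching the trigger — so the feature that spreads is place.
The same holds elsewhere in the data: /ŋ/ → [n] before /t/ (velar → alveolar, matching alveolar); /ŋ/ → [n] before /d/ (velar → alveolar, matching alveolar) — only place changes, and always toward the following segment.

place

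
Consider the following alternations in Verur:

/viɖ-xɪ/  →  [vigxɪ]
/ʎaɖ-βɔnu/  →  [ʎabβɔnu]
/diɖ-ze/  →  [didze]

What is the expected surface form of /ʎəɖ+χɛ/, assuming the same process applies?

[ʎəɢχɛ]

The data show regressive place assimilation: /ɖ/ → [g] before /x/; /ɖ/ → [b] before /β/; /ɖ/ → [d] before /z/. In each pair only place changes, matching the following consonant, while manner and voice stay constant.
The rule targets /ɖ/ (voiced retroflex stop), which sits before the trigger /χ/ (uvular).
Changing only its place to uvular gives [ɢ] — the voiced uvular stop.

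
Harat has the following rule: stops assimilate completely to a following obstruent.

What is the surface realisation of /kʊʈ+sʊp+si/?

/ʈ/ is the segment targeted by the rule; it sits immediately before /s/, so it assimilates completely and surfaces as [s].
The same rule applies at the second boundary: /p/ → [s] next to /s/.

[kʊssʊssi]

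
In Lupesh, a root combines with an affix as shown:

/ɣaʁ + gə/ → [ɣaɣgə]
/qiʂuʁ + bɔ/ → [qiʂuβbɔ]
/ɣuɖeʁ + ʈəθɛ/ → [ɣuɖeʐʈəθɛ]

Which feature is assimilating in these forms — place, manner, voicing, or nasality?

Comparing underlying and surface forms, /ʁ/ → [ɣ] is the alternation; the neighbouring /g/ is constant.
The change uvular → velar matches the place of the following /g/, identifying this as place assimilation.
Checking the remaining alternations: /ʁ/ → [β] before /b/ (uvular → bilabial, matching bilabial); /ʁ/ → [ʐ] before /ʈ/ (uvular → retroflex, matching retroflex) — only place changes, and always toward the following segment.

place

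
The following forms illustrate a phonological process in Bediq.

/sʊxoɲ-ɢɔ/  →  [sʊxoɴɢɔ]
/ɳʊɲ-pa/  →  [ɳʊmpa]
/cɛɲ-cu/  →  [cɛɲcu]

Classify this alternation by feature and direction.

regressive place assimilation

Comparing underlying and surface forms, /ɲ/ → [ɴ] is the alternation; the neighbouring /ɢ/ is constant.
/ɲ/ is palatal while /ɢ/ is uvular; the output [ɴ] is uvular, matching the trigger — so the feature that spreads is place.
Manner and voice are unchanged, so the assimilation is partial, not total.
The same holds elsewhere in the data: /ɲ/ → [m] before /p/ (palatal → bilabial, matching bilabial) — only place changes, and always toward the following segment.
Nothing changes in [cɛɲcu]: there the adjacent consonants already agree in place (/ɲ/ and /c/ are both palatal), so this form is consistent with the same rule.
The trigger is the following segment, so the direction is regressive (anticipatory).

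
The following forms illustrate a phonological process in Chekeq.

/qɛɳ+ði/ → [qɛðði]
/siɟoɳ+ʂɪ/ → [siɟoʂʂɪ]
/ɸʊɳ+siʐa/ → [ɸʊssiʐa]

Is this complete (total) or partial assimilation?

Underlying /ɳ/ is realised as [ð] next to /ð/; /ð/ itself does not change.
The output [ð] is identical to the trigger /ð/ — every feature (place, manner, voicing) has been copied — so this is total assimilation.
The other forms behave the same way: /ɳ/ → [ʂ] before /ʂ/; /ɳ/ → [s] before /s/ — in each case the output is a copy of the following consonant.

total assimilation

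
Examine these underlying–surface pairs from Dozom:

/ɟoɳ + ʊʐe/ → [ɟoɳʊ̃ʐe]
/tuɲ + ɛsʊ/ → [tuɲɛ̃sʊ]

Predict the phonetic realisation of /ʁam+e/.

[ʁamẽ]

The data show progressive nasality assimilation (vowel nasalisation): /ʊ/ → [ʊ̃] after /ɳ/; /ɛ/ → [ɛ̃] after /ɲ/ — a vowel is nasalised by an immediately preceding nasal consonant.
The vowel /e/ is adjacent to the preceding nasal /m/, so it acquires [+nasal] and surfaces as [ẽ].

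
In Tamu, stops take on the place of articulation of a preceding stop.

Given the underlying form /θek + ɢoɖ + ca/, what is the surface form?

[θekgoɖʈa]

/ɢ/ is a voiced uvular stop. The preceding trigger /k/ is velar, so /ɢ/ must become velar as well.
Changing only its place to velar gives [g] — the voiced velar stop.
The same rule applies at the second boundary: /c/ → [ʈ] next to /ɖ/.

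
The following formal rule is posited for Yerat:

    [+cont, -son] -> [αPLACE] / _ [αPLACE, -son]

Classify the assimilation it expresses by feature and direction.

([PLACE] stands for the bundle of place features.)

regressive place assimilation

The rule copies the place features (abbreviated [PLACE]) from the environment onto the target, so the assimilating feature is place.
The conditioning segment sits to the right of the focus bar, meaning the trigger follows the segment that changes — regressive assimilation.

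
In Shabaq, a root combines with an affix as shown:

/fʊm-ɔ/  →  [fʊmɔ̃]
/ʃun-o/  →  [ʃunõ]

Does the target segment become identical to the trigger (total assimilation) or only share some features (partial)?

The vowel /ɔ/ surfaces as nasalised [ɔ̃] next to the preceding nasal /m/ — it has acquired the [+nasal] feature of its neighbour.
Likewise in the remaining data: /o/ → [õ] after /n/ — each time a vowel is nasalised next to a preceding nasal.

partial assimilation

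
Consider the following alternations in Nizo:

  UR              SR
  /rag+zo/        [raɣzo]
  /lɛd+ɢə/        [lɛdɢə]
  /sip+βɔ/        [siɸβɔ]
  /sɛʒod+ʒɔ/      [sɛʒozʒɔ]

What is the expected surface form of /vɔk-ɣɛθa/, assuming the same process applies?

[vɔxɣɛθa]

The data show regressive manner assimilation: /g/ → [ɣ] before /z/; /p/ → [ɸ] before /β/; /d/ → [z] before /ʒ/. In each pair only manner changes, matching the following consonant, while place and voice stay constant.
Nothing changes in [lɛdɢə]: there the adjacent consonants already agree in manner (/d/ and /ɢ/ are both stops), so this form is consistent with the same rule.
/k/ is a voiceless velar stop. The following trigger /ɣ/ is a fricative, so /k/ must become a fricative as well.
The voiceless velar fricative is [x], so /k/ → [x].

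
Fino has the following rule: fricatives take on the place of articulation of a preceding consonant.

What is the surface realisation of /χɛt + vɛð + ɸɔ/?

[χɛtzɛðθɔ]

/v/ is a voiced labiodental fricative. The preceding trigger /t/ is alveolar, so /v/ must become alveolar as well.
The voiced alveolar fricative is [z], so /v/ → [z].
At the second juncture, /ɸ/ likewise becomes [θ] adjacent to /ð/.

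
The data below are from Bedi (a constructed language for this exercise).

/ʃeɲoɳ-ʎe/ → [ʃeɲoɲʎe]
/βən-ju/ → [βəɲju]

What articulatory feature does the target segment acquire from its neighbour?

Underlying /ɳ/ is realised as [ɲ] next to /ʎ/; /ʎ/ itself does not change.
The change retroflex → palatal matches the place of the following /ʎ/, identifying this as place assimilation.
Checking the remaining alternation: /n/ → [ɲ] before /j/ (alveolar → palatal, matching palatal) — only place changes, and always toward the following segment.

place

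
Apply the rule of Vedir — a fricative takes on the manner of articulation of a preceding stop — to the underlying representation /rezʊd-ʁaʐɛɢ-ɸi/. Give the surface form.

[rezʊdɢaʐɛɢpi]

/ʁ/ is a voiced uvular fricative. The preceding trigger /d/ is a stop, so /ʁ/ must become a stop as well.
The voiced uvular stop is [ɢ], so /ʁ/ → [ɢ].
The same rule applies at the second boundary: /ɸ/ → [p] next to /ɢ/.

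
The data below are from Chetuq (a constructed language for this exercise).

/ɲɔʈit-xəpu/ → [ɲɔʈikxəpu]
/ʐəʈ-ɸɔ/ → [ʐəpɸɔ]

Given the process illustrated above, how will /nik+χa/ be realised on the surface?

The data show regressive place assimilation: /t/ → [k] before /x/; /ʈ/ → [p] before /ɸ/. In each pair only place changes, matching the following consonant, while manner and voice stay constant.
The rule targets /k/ (voiceless velar stop), which sits before the trigger /χ/ (uvular).
Changing only its place to uvular gives [q] — the voiceless uvular stop.

[niqχa]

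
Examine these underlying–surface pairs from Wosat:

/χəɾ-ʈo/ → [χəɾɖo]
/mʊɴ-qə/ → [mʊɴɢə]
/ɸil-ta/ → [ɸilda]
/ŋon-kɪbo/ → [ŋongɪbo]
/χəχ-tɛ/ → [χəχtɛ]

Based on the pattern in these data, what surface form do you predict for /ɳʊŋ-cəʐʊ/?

The data show progressive voicing assimilation: /ʈ/ → [ɖ] after /ɾ/; /q/ → [ɢ] after /ɴ/; /t/ → [d] after /l/; /k/ → [g] after /n/. In each pair only voicing changes, matching the preceding consonant, while place and manner stay constant.
Nothing changes in [χəχtɛ]: there the adjacent consonants already agree in voicing (/t/ and /χ/ are both voiceless), so this form is consistent with the same rule.
/c/ is a voiceless palatal stop. The preceding trigger /ŋ/ is voiced, so /c/ must become voiced as well.
Changing only its voicing to voiced gives [ɟ] — the voiced palatal stop.

[ɳʊŋɟəʐʊ]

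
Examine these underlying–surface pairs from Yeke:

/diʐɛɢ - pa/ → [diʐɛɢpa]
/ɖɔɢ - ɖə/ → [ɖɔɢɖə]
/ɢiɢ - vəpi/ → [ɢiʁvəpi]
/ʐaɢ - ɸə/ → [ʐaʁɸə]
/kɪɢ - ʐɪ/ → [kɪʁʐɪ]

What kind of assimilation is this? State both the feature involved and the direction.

Underlying /ɢ/ is realised as [ʁ] next to /v/; /v/ itself does not change.
The change stop → fricative matches the manner of the following /v/, identifying this as manner assimilation.
Place and voice are unchanged, so the assimilation is partial, not total.
The other alternating forms pattern the same way: /ɢ/ → [ʁ] before /ɸ/ (stop → fricative, matching a fricative); /ɢ/ → [ʁ] before /ʐ/ (stop → fricative, matching a fricative) — only manner changes, and always toward the following segment.
Nothing changes in [diʐɛɢpa], [ɖɔɢɖə]: there the adjacent consonants already agree in manner (/ɢ/ and /p/ are both stops; /ɢ/ and /ɖ/ are both stops), so these forms are consistent with the same rule.
Since the segment that changes precedes the conditioning segment, the assimilation is regressive.

regressive manner assimilation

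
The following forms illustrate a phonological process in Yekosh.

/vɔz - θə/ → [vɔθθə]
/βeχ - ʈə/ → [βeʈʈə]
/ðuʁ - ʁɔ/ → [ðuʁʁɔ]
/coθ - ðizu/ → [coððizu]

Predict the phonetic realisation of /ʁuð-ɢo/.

[ʁuɢɢo]

The data show regressive total assimilation (/z/ → [θ] before /θ/; /χ/ → [ʈ] before /ʈ/; /θ/ → [ð] before /ð/): in every case the target segment becomes identical to its following neighbour, copying more than a single feature.
In [ðuʁʁɔ] the two consonants at the boundary are already identical (/ʁ/ + /ʁ/), so the rule applies vacuously and nothing changes.
/ð/ is the segment targeted by the rule; it sits immediately before /ɢ/, so it assimilates completely and surfaces as [ɢ].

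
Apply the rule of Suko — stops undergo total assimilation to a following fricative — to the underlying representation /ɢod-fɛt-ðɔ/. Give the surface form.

[ɢoffɛððɔ]

/d/ is the segment targeted by the rule; it sits immediately before /f/, so it assimilates completely and surfaces as [f].
The same rule applies at the second boundary: /t/ → [ð] next to /ð/.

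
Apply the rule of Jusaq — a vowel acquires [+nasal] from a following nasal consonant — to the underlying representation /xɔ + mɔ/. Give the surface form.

[xɔ̃mɔ]

The vowel /ɔ/ is adjacent to the following nasal /m/, so it acquires [+nasal] and surfaces as [ɔ̃].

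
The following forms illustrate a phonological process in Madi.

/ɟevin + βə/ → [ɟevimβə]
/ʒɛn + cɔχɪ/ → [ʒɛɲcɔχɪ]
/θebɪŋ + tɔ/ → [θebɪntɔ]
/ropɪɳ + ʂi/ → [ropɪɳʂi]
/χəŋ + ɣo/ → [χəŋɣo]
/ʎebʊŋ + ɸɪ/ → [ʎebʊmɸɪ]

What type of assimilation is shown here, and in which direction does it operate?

regressive place assimilation

The segment that alternates is /n/, which surfaces as [m] when adjacent to /β/.
The change alveolar → bilabial matches the place of the following /β/, identifying this as place assimilation.
Manner and voice are unchanged, so the assimilation is partial, not total.
Checking the remaining alternations: /n/ → [ɲ] before /c/ (alveolar → palatal, matching palatal); /ŋ/ → [n] before /t/ (velar → alveolar, matching alveolar); /ŋ/ → [m] before /ɸ/ (velar → bilabial, matching bilabial) — only place changes, and always toward the following segment.
No alternation appears in [ropɪɳʂi], [χəŋɣo]: there the adjacent consonants already agree in place (/ɳ/ and /ʂ/ are both retroflex; /ŋ/ and /ɣ/ are both velar), so these forms are consistent with the same rule.
Since the segment that changes precedes the conditioning segment, the assimilation is regressive.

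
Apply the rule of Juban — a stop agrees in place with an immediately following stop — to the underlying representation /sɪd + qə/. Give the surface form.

[sɪɢqə]

The rule targets /d/ (voiced alveolar stop), which sits before the trigger /q/ (uvular).
Changing only its place to uvular gives [ɢ] — the voiced uvular stop.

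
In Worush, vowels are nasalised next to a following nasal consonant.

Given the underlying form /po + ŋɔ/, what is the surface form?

[põŋɔ]

The vowel /o/ is adjacent to the following nasal /ŋ/, so it acquires [+nasal] and surfaces as [õ].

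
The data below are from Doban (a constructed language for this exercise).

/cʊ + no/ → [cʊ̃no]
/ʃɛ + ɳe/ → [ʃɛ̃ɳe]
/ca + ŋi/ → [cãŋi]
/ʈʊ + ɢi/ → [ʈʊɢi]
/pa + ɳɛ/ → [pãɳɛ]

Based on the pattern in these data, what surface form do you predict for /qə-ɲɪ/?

[qə̃ɲɪ]

The data show regressive nasality assimilation (vowel nasalisation): /ʊ/ → [ʊ̃] before /n/; /ɛ/ → [ɛ̃] before /ɳ/; /a/ → [ã] before /ŋ/; /a/ → [ã] before /ɳ/ — a vowel is nasalised by an immediately following nasal consonant.
No change occurs in [ʈʊɢi] because the vowel at the boundary is adjacent to an oral consonant, not a nasal (/ʊ/ next to /ɢ/).
The vowel /ə/ is adjacent to the following nasal /ɲ/, so it acquires [+nasal] and surfaces as [ə̃].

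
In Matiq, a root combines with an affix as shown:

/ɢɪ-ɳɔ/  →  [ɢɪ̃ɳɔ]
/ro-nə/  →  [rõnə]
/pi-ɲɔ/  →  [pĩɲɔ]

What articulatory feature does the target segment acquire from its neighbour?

The vowel /ɪ/ surfaces as nasalised [ɪ̃] next to the following nasal /ɳ/ — it has acquired the [+nasal] feature of its neighbour.
The other forms show the same pattern: /o/ → [õ] before /n/; /i/ → [ĩ] before /ɲ/ — each time a vowel is nasalised next to a following nasal.

nasality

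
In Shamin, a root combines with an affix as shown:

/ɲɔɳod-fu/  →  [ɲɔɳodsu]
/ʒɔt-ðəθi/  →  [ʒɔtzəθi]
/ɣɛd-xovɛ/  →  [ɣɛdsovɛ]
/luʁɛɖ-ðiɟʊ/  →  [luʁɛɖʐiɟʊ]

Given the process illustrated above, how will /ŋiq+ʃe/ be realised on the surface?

[ŋiqχe]

The data show progressive place assimilation: /f/ → [s] after /d/; /ð/ → [z] after /t/; /x/ → [s] after /d/; /ð/ → [ʐ] after /ɖ/. In each pair only place changes, matching the preceding consonant, while manner and voice stay constant.
/ʃ/ is a voiceless postalveolar fricative. The preceding trigger /q/ is uvular, so /ʃ/ must become uvular as well.
Changing only its place to uvular gives [χ] — the voiceless uvular fricative.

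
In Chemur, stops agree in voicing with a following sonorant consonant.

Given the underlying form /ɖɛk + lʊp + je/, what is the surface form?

/k/ is a voiceless velar stop. The following trigger /l/ is voiced, so /k/ must become voiced as well.
A voiced velar stop is [g], so the surface segment is [g].
At the second juncture, /p/ likewise becomes [b] adjacent to /j/.

[ɖɛglʊbje]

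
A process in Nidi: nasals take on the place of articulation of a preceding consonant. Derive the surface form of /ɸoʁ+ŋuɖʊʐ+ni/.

/ŋ/ is a voiced velar nasal. The preceding trigger /ʁ/ is uvular, so /ŋ/ must become uvular as well.
Changing only its place to uvular gives [ɴ] — the voiced uvular nasal.
At the second juncture, /n/ likewise becomes [ɳ] adjacent to /ʐ/.

[ɸoʁɴuɖʊʐɳi]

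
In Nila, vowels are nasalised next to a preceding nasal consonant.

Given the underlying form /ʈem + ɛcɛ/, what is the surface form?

[ʈemɛ̃cɛ]

/ɛ/ sits next to the nasal /m/ and is therefore nasalised to [ɛ̃].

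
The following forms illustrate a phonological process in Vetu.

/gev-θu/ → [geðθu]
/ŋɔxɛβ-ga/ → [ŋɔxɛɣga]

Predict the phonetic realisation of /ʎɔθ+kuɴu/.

The data show regressive place assimilation: /v/ → [ð] before /θ/; /β/ → [ɣ] before /g/. In each pair only place changes, matching the following consonant, while manner and voice stay constant.
/θ/ is a voiceless dental fricative. The following trigger /k/ is velar, so /θ/ must become velar as well.
A voiceless velar fricative is [x], so the surface segment is [x].

[ʎɔxkuɴu]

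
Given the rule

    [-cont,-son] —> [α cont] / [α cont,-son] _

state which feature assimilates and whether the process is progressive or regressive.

The shared variable α links the value of [cont] on the target to that of the neighbouring obstruent. [cont] distinguishes stops from fricatives — a manner-of-articulation feature — so this is manner assimilation.
Since the environment is written before the underscore, the trigger precedes the target; the direction is progressive.

progressive manner assimilation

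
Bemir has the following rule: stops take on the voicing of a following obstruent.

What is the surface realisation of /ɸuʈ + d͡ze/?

[ɸuɖd͡ze]

/ʈ/ is a voiceless retroflex stop. The following trigger /d͡z/ is voiced, so /ʈ/ must become voiced as well.
The voiced retroflex stop is [ɖ], so /ʈ/ → [ɖ].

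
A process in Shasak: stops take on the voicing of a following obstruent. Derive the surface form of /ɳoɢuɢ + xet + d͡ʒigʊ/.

[ɳoɢuqxedd͡ʒigʊ]

The rule targets /ɢ/ (voiced uvular stop), which sits before the trigger /x/ (voiceless).
Changing only its voicing to voiceless gives [q] — the voiceless uvular stop.
The same rule applies at the second boundary: /t/ → [d] next to /d͡ʒ/.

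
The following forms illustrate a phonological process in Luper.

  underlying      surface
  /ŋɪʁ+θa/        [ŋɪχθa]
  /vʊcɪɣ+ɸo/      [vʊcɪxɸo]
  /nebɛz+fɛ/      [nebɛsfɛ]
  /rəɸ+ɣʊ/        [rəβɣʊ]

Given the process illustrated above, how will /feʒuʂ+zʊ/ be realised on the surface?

[feʒuʐzʊ]

The data show regressive voicing assimilation: /ʁ/ → [χ] before /θ/; /ɣ/ → [x] before /ɸ/; /z/ → [s] before /f/; /ɸ/ → [β] before /ɣ/. In each pair only voicing changes, matching the following consonant, while place and manner stay constant.
/ʂ/ is a voiceless retroflex fricative. The following trigger /z/ is voiced, so /ʂ/ must become voiced as well.
A voiced retroflex fricative is [ʐ], so the surface segment is [ʐ].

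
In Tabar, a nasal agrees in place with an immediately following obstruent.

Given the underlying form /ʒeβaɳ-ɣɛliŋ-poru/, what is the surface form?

/ɳ/ is a voiced retroflex nasal. The following trigger /ɣ/ is velar, so /ɳ/ must become velar as well.
The voiced velar nasal is [ŋ], so /ɳ/ → [ŋ].
At the second juncture, /ŋ/ likewise becomes [m] adjacent to /p/.

[ʒeβaŋɣɛlimporu]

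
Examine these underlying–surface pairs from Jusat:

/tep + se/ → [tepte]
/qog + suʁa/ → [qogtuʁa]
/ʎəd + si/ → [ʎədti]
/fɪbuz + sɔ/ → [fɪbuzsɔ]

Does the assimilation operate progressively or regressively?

The segment that alternates is /s/, which surfaces as [t] when adjacent to /p/.
The change fricative → stop matches the manner of the preceding /p/, identifying this as manner assimilation.
The other alternating forms pattern the same way: /s/ → [t] after /g/ (fricative → stop, matching a stop); /s/ → [t] after /d/ (fricative → stop, matching a stop) — only manner changes, and always toward the preceding segment.
Nothing changes in [fɪbuzsɔ]: there the adjacent consonants already agree in manner (/s/ and /z/ are both fricatives), so this form is consistent with the same rule.
Since the segment that changes follows the conditioning segment, the assimilation is progressive.

progressive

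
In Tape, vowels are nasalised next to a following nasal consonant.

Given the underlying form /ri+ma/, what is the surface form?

The vowel /i/ is adjacent to the following nasal /m/, so it acquires [+nasal] and surfaces as [ĩ].

[rĩma]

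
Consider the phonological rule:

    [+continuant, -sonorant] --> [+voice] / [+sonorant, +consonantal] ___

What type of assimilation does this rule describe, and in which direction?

progressive voicing assimilation

The target ([+continuant, -sonorant], fricatives) acquires [+voice] next to a sonorant consonant ([+sonorant, +consonantal]) — it takes on the voicing of its neighbour, so the feature that spreads is voicing.
The conditioning segment sits to the left of the focus bar, meaning the trigger precedes the segment that changes — progressive assimilation.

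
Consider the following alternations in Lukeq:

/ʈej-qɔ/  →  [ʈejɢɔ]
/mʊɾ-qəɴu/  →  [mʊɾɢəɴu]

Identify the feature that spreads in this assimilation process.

voicing

The segment that alternates is /q/, which surfaces as [ɢ] when adjacent to /j/.
/q/ is voiceless while /j/ is voiced; the output [ɢ] is voiced, matching the trigger — so the feature that spreads is voicing.
The other alternating form patterns the same way: /q/ → [ɢ] after /ɾ/ (voiceless → voiced, matching voiced) — only voicing changes, and always toward the preceding segment.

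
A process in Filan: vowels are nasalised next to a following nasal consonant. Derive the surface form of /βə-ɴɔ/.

[βə̃ɴɔ]

The vowel /ə/ is adjacent to the following nasal /ɴ/, so it acquires [+nasal] and surfaces as [ə̃].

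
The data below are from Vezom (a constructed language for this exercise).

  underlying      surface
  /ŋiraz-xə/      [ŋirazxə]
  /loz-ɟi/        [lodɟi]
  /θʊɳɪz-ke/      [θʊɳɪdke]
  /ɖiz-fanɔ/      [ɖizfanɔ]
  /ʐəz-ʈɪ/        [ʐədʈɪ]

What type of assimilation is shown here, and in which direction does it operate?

regressive manner assimilation

Comparing underlying and surface forms, /z/ → [d] is the alternation; the neighbouring /ɟ/ is constant.
/z/ is a fricative while /ɟ/ is a stop; the output [d] is a stop, matching the trigger — so the feature that spreads is manner.
Place and voice are unchanged, so the assimilation is partial, not total.
The same holds elsewhere in the data: /z/ → [d] before /k/ (fricative → stop, matching a stop); /z/ → [d] before /ʈ/ (fricative → stop, matching a stop) — only manner changes, and always toward the following segment.
No alternation appears in [ŋirazxə], [ɖizfanɔ]: there the adjacent consonants already agree in manner (/z/ and /x/ are both fricatives; /z/ and /f/ are both fricatives), so these forms are consistent with the same rule.
Since the segment that changes precedes the conditioning segment, the assimilation is regressive.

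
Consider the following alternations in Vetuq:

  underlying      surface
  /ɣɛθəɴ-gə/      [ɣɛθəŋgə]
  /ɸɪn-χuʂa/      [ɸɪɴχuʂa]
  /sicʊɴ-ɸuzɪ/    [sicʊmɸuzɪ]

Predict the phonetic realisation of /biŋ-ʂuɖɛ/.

The data show regressive place assimilation: /ɴ/ → [ŋ] before /g/; /n/ → [ɴ] before /χ/; /ɴ/ → [m] before /ɸ/. In each pair only place changes, matching the following consonant, while manner and voice stay constant.
The rule targets /ŋ/ (voiced velar nasal), which sits before the trigger /ʂ/ (retroflex).
Changing only its place to retroflex gives [ɳ] — the voiced retroflex nasal.

[biɳʂuɖɛ]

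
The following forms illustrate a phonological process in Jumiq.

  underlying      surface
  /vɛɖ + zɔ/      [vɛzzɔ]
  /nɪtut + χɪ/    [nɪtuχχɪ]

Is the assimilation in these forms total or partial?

The segment that alternates is /ɖ/, which surfaces as [z] when adjacent to /z/.
The output [z] is identical to the trigger /z/ — every feature (place, manner, voicing) has been copied — so this is total assimilation.
The remaining alternation confirms this: /t/ → [χ] before /χ/ — in each case the output is a copy of the following consonant.

total assimilation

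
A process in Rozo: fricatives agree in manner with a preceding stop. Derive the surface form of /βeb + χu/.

/χ/ is a voiceless uvular fricative. The preceding trigger /b/ is a stop, so /χ/ must become a stop as well.
The voiceless uvular stop is [q], so /χ/ → [q].

[βebqu]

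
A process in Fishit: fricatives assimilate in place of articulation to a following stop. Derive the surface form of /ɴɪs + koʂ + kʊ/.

The rule targets /s/ (voiceless alveolar fricative), which sits before the trigger /k/ (velar).
Changing only its place to velar gives [x] — the voiceless velar fricative.
At the second juncture, /ʂ/ likewise becomes [x] adjacent to /k/.

[ɴɪxkoxkʊ]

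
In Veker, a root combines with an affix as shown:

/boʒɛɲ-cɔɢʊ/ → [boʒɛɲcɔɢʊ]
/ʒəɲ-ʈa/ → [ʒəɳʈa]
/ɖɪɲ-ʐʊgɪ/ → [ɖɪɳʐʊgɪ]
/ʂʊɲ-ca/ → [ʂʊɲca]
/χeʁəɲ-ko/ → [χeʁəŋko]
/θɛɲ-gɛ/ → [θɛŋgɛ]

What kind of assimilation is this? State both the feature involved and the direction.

regressive place assimilation

Underlying /ɲ/ is realised as [ɳ] next to /ʈ/; /ʈ/ itself does not change.
/ɲ/ is palatal while /ʈ/ is retroflex; the output [ɳ] is retroflex, matching the trigger — so the feature that spreads is place.
Manner and voice are unchanged, so the assimilation is partial, not total.
The other alternating forms pattern the same way: /ɲ/ → [ɳ] before /ʐ/ (palatal → retroflex, matching retroflex); /ɲ/ → [ŋ] before /k/ (palatal → velar, matching velar); /ɲ/ → [ŋ] before /g/ (palatal → velar, matching velar) — only place changes, and always toward the following segment.
No alternation appears in [boʒɛɲcɔɢʊ], [ʂʊɲca]: there the adjacent consonants already agree in place (/ɲ/ and /c/ are both palatal; /ɲ/ and /c/ are both palatal), so these forms are consistent with the same rule.
The trigger is the following segment, so the direction is regressive (anticipatory).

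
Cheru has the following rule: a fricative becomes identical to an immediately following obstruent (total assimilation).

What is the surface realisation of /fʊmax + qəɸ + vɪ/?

[fʊmaqqəvvɪ]

/x/ is the segment targeted by the rule; it sits immediately before /q/, so it assimilates completely and surfaces as [q].
The same rule applies at the second boundary: /ɸ/ → [v] next to /v/.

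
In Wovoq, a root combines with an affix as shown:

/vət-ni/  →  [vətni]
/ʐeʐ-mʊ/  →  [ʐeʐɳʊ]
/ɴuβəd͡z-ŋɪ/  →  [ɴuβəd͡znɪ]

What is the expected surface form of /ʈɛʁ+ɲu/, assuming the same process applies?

The data show progressive place assimilation: /m/ → [ɳ] after /ʐ/; /ŋ/ → [n] after /d͡z/. In each pair only place changes, matching the preceding consonant, while manner and voice stay constant.
No alternation appears in [vətni]: there the adjacent consonants already agree in place (/n/ and /t/ are both alveolar), so this form is consistent with the same rule.
The rule targets /ɲ/ (voiced palatal nasal), which sits after the trigger /ʁ/ (uvular).
The voiced uvular nasal is [ɴ], so /ɲ/ → [ɴ].

[ʈɛʁɴu]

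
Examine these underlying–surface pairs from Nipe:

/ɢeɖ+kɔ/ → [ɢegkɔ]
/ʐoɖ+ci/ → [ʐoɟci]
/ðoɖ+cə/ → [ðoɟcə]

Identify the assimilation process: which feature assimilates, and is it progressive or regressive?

regressive place assimilation

The segment that alternates is /ɖ/, which surfaces as [g] when adjacent to /k/.
The change retroflex → velar matches the place of the following /k/, identifying this as place assimilation.
Manner and voice are unchanged, so the assimilation is partial, not total.
The same holds elsewhere in the data: /ɖ/ → [ɟ] before /c/ (retroflex → palatal, matching palatal) — only place changes, and always toward the following segment.
Since the segment that changes precedes the conditioning segment, the assimilation is regressive.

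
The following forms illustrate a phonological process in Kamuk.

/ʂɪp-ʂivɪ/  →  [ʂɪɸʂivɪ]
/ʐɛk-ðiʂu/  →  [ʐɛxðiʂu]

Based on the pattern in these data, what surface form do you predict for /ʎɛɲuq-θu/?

The data show regressive manner assimilation: /p/ → [ɸ] before /ʂ/; /k/ → [x] before /ð/. In each pair only manner changes, matching the following consonant, while place and voice stay constant.
The rule targets /q/ (voiceless uvular stop), which sits before the trigger /θ/ (fricative).
The voiceless uvular fricative is [χ], so /q/ → [χ].

[ʎɛɲuχθu]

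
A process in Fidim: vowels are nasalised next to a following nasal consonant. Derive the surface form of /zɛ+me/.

[zɛ̃me]

The vowel /ɛ/ is adjacent to the following nasal /m/, so it acquires [+nasal] and surfaces as [ɛ̃].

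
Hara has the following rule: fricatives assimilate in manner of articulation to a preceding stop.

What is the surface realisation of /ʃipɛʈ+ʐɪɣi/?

[ʃipɛʈɖɪɣi]

The rule targets /ʐ/ (voiced retroflex fricative), which sits after the trigger /ʈ/ (stop).
The voiced retroflex stop is [ɖ], so /ʐ/ → [ɖ].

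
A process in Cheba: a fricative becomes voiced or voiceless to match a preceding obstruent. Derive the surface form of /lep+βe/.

/β/ is a voiced bilabial fricative. The preceding trigger /p/ is voiceless, so /β/ must become voiceless as well.
A voiceless bilabial fricative is [ɸ], so the surface segment is [ɸ].

[lepɸe]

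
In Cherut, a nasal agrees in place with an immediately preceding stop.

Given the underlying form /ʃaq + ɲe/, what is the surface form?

/ɲ/ is a voiced palatal nasal. The preceding trigger /q/ is uvular, so /ɲ/ must become uvular as well.
The voiced uvular nasal is [ɴ], so /ɲ/ → [ɴ].

[ʃaqɴe]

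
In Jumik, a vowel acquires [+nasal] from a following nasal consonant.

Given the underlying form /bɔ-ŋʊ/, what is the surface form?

/ɔ/ sits next to the nasal /ŋ/ and is therefore nasalised to [ɔ̃].

[bɔ̃ŋʊ]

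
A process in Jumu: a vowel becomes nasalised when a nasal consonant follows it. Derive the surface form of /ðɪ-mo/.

[ðɪ̃mo]

The vowel /ɪ/ is adjacent to the following nasal /m/, so it acquires [+nasal] and surfaces as [ɪ̃].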